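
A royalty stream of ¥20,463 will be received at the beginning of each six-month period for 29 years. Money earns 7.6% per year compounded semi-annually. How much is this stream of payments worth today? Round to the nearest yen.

¥494,704

This is an annuity due: 58 payments of ¥20,463 at the beginning of each six-month period.
Periodic rate r = 0.076/2 per half-year; n is counted in half-years.
PV = PMT × [(1 − (1+r)^−n)/r] × (1+r) = 20,463 × [1 − (1+r)^−58] / r × (1+r) = ¥494,704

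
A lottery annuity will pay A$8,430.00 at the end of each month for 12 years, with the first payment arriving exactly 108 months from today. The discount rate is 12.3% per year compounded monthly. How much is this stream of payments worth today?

A$212,594.55

Ordinary annuity of 144 payments, first payment at period 108.
Periodic rate r = 0.123/12 per month; n is counted in months.
The ordinary-annuity PV formula values the stream one period before the first payment (period 107); discount that back 107 periods:
PV₀ = 8,430 × [1 − (1+r)^−144] / r × (1+r)^−107 = A$212,594.55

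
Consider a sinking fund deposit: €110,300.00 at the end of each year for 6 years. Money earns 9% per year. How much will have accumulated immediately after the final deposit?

This is an ordinary annuity: 6 deposits of €110,300.00 at the end of each year.
Periodic rate r = 0.09 per year.
FV = PMT × [((1+r)^n − 1)/r] = 110,300 × [(1+r)^6 − 1] / r = €829,823.80

€829,823.80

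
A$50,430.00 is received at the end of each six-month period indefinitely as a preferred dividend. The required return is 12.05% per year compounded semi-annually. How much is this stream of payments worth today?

A$837,012.45

Periodic rate r = 0.1205/2 per half-year.
Level perpetuity: PV = PMT / r = 50,430 / (0.1205/2) = A$837,012.45.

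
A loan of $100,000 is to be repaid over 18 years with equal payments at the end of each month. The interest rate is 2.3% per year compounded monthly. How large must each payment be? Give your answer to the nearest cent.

$565.83

Level ordinary annuity; solve PV = PMT × [(1 − (1+r)^−n)/r] for PMT.
Periodic rate r = 0.023/12 per month; n is counted in months.
With n = 216: PMT = 100,000 / ([(1 − (1+r)^−n)/r]) = $565.83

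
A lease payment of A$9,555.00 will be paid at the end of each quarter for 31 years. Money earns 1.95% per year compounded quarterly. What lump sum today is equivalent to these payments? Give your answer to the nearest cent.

A$887,584.94

This is an ordinary annuity: 124 payments of A$9,555.00 at the end of each quarter.
Periodic rate r = 0.0195/4 per quarter; n is counted in quarters.
PV = PMT × [(1 − (1+r)^−n)/r] = 9,555 × [1 − (1+r)^−124] / r = A$887,584.94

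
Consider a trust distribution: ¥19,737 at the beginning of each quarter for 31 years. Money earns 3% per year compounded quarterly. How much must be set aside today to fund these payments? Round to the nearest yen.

¥1,601,606

This is an annuity due: 124 payments of ¥19,737 at the beginning of each quarter.
Periodic rate r = 0.03/4 per quarter; n is counted in quarters.
PV = PMT × [(1 − (1+r)^−n)/r] × (1+r) = 19,737 × [1 − (1+r)^−124] / r × (1+r) = ¥1,601,606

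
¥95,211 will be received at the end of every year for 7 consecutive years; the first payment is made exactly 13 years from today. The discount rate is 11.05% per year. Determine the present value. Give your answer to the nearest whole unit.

Ordinary annuity of 7 payments, first payment at period 13.
Periodic rate r = 0.1105 per year.
The ordinary-annuity PV formula values the stream one period before the first payment (period 12); discount that back 12 periods:
PV₀ = 95,211 × [1 − (1+r)^−7] / r × (1+r)^−12 = ¥127,346

¥127,346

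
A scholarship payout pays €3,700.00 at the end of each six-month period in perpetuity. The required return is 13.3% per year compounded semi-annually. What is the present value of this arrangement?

€55,639.10

Periodic rate r = 0.133/2 per half-year.
Level perpetuity: PV = PMT / r = 3,700 / (0.133/2) = €55,639.10.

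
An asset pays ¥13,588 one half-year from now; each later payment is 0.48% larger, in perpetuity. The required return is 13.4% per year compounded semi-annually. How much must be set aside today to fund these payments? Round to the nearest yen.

Periodic rate r = 0.134/2 per half-year.
Growing perpetuity (Gordon): PV = PMT₁ / (r − g) = 13,588 / (r − 0.0048) = ¥218,457.

¥218,457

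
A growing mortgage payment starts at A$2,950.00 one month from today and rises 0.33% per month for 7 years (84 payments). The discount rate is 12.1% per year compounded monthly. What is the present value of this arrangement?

A$187,966.26

Periodic rate r = 0.121/12 per month; n is counted in months.
Growing ordinary annuity: PV = PMT₁ × [1 − ((1+g)/(1+r))^n] / (r − g) = 2,950 × [1 − ((1+0.0033)/(1+r))^84] / (r − 0.0033) = A$187,966.26.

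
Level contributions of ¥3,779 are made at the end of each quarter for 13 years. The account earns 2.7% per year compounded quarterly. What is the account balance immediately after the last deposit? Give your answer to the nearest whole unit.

This is an ordinary annuity: 52 deposits of ¥3,779 at the end of each quarter.
Periodic rate r = 0.027/4 per quarter; n is counted in quarters.
FV = PMT × [((1+r)^n − 1)/r] = 3,779 × [(1+r)^52 − 1] / r = ¥234,473

¥234,473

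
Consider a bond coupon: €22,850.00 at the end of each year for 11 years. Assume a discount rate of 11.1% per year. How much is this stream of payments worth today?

€141,185.00

This is an ordinary annuity: 11 payments of €22,850.00 at the end of each year.
Periodic rate r = 0.111 per year.
PV = PMT × [(1 − (1+r)^−n)/r] = 22,850 × [1 − (1+r)^−11] / r = €141,185.00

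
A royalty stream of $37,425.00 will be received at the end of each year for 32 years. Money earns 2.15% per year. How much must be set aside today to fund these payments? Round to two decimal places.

$859,455.08

This is an ordinary annuity: 32 payments of $37,425.00 at the end of each year.
Periodic rate r = 0.0215 per year.
PV = PMT × [(1 − (1+r)^−n)/r] = 37,425 × [1 − (1+r)^−32] / r = $859,455.08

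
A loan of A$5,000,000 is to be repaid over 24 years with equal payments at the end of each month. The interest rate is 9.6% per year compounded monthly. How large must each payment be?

Level ordinary annuity; solve PV = PMT × [(1 − (1+r)^−n)/r] for PMT.
Periodic rate r = 0.096/12 per month; n is counted in months.
With n = 288: PMT = 5,000,000 / ([(1 − (1+r)^−n)/r]) = A$44,482.91

A$44,482.91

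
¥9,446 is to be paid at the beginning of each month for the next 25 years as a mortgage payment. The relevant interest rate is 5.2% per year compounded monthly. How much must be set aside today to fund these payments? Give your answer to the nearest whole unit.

¥1,590,962

This is an annuity due: 300 payments of ¥9,446 at the beginning of each month.
Periodic rate r = 0.052/12 per month; n is counted in months.
PV = PMT × [(1 − (1+r)^−n)/r] × (1+r) = 9,446 × [1 − (1+r)^−300] / r × (1+r) = ¥1,590,962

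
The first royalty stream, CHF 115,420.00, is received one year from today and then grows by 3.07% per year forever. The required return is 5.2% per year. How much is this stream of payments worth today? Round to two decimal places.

CHF 5,418,779.34

Periodic rate r = 0.052 per year.
Growing perpetuity (Gordon): PV = PMT₁ / (r − g) = 115,420 / (r − 0.0307) = CHF 5,418,779.34.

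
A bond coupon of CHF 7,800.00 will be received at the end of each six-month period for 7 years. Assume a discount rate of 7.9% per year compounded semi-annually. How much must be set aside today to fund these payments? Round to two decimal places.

This is an ordinary annuity: 14 payments of CHF 7,800.00 at the end of each six-month period.
Periodic rate r = 0.079/2 per half-year; n is counted in half-years.
PV = PMT × [(1 − (1+r)^−n)/r] = 7,800 × [1 − (1+r)^−14] / r = CHF 82,665.00

CHF 82,665.00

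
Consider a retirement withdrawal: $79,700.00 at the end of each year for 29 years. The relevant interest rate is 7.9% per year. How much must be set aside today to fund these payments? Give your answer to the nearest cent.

This is an ordinary annuity: 29 payments of $79,700.00 at the end of each year.
Periodic rate r = 0.079 per year.
PV = PMT × [(1 − (1+r)^−n)/r] = 79,700 × [1 − (1+r)^−29] / r = $897,633.99

$897,633.99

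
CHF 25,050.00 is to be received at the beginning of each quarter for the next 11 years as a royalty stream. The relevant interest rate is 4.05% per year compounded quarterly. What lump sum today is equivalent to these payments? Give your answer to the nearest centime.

CHF 894,835.29

This is an annuity due: 44 payments of CHF 25,050.00 at the beginning of each quarter.
Periodic rate r = 0.0405/4 per quarter; n is counted in quarters.
PV = PMT × [(1 − (1+r)^−n)/r] × (1+r) = 25,050 × [1 − (1+r)^−44] / r × (1+r) = CHF 894,835.29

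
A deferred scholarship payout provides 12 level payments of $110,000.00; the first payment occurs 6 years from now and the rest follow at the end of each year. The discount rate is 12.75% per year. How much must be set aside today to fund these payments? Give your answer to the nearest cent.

$361,301.63

Ordinary annuity of 12 payments, first payment at period 6.
Periodic rate r = 0.1275 per year.
The ordinary-annuity PV formula values the stream one period before the first payment (period 5); discount that back 5 periods:
PV₀ = 110,000 × [1 − (1+r)^−12] / r × (1+r)^−5 = $361,301.63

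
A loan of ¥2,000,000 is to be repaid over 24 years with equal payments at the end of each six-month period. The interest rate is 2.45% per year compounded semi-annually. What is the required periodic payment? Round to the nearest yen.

Level ordinary annuity; solve PV = PMT × [(1 − (1+r)^−n)/r] for PMT.
Periodic rate r = 0.0245/2 per half-year; n is counted in half-years.
With n = 48: PMT = 2,000,000 / ([(1 − (1+r)^−n)/r]) = ¥55,358

¥55,358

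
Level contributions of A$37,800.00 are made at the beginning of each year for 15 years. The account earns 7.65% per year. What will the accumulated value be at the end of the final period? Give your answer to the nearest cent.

A$1,075,226.80

This is an annuity due: 15 deposits of A$37,800.00 at the beginning of each year.
Periodic rate r = 0.0765 per year.
FV = PMT × [((1+r)^n − 1)/r] × (1+r) = 37,800 × [(1+r)^15 − 1] / r × (1+r) = A$1,075,226.80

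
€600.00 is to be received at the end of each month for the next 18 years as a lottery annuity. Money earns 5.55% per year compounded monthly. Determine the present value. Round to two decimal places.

This is an ordinary annuity: 216 payments of €600.00 at the end of each month.
Periodic rate r = 0.0555/12 per month; n is counted in months.
PV = PMT × [(1 − (1+r)^−n)/r] = 600 × [1 − (1+r)^−216] / r = €81,846.93

€81,846.93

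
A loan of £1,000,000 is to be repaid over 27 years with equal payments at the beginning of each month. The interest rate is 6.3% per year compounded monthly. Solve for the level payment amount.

Level annuity due; solve PV = PMT × [(1 − (1+r)^−n)/r] × (1+r) for PMT.
Periodic rate r = 0.063/12 per month; n is counted in months.
With n = 324: PMT = 1,000,000 / ([(1 − (1+r)^−n)/r] × (1+r)) = £6,394.85

£6,394.85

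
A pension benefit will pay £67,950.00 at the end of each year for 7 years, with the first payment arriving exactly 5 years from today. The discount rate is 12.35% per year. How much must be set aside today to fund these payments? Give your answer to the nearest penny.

Ordinary annuity of 7 payments, first payment at period 5.
Periodic rate r = 0.1235 per year.
The ordinary-annuity PV formula values the stream one period before the first payment (period 4); discount that back 4 periods:
PV₀ = 67,950 × [1 − (1+r)^−7] / r × (1+r)^−4 = £192,493.19

£192,493.19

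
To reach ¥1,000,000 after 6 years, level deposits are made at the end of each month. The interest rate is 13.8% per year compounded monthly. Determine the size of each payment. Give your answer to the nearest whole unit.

Level ordinary annuity; solve FV = PMT × [((1+r)^n − 1)/r] for PMT.
Periodic rate r = 0.138/12 per month; n is counted in months.
With n = 72: PMT = 1,000,000 / ([((1+r)^n − 1)/r]) = ¥8,999

¥8,999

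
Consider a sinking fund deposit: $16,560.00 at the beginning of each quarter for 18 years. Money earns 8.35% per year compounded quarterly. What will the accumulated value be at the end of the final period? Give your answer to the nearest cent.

$2,774,669.46

This is an annuity due: 72 deposits of $16,560.00 at the beginning of each quarter.
Periodic rate r = 0.0835/4 per quarter; n is counted in quarters.
FV = PMT × [((1+r)^n − 1)/r] × (1+r) = 16,560 × [(1+r)^72 − 1] / r × (1+r) = $2,774,669.46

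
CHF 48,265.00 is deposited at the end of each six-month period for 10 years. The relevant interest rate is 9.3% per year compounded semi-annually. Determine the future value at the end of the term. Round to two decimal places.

This is an ordinary annuity: 20 deposits of CHF 48,265.00 at the end of each six-month period.
Periodic rate r = 0.093/2 per half-year; n is counted in half-years.
FV = PMT × [((1+r)^n − 1)/r] = 48,265 × [(1+r)^20 − 1] / r = CHF 1,538,150.68

CHF 1,538,150.68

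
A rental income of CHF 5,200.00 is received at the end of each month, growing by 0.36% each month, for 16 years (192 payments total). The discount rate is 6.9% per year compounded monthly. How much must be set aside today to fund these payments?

CHF 814,907.82

Periodic rate r = 0.069/12 per month; n is counted in months.
Growing ordinary annuity: PV = PMT₁ × [1 − ((1+g)/(1+r))^n] / (r − g) = 5,200 × [1 − ((1+0.0036)/(1+r))^192] / (r − 0.0036) = CHF 814,907.82.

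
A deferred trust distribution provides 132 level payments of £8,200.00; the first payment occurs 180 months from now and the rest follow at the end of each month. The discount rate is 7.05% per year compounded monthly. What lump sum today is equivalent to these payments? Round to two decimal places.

£263,388.83

Ordinary annuity of 132 payments, first payment at period 180.
Periodic rate r = 0.0705/12 per month; n is counted in months.
The ordinary-annuity PV formula values the stream one period before the first payment (period 179); discount that back 179 periods:
PV₀ = 8,200 × [1 − (1+r)^−132] / r × (1+r)^−179 = £263,388.83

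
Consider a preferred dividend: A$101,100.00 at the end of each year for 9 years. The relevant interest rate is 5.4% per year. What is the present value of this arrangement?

This is an ordinary annuity: 9 payments of A$101,100.00 at the end of each year.
Periodic rate r = 0.054 per year.
PV = PMT × [(1 − (1+r)^−n)/r] = 101,100 × [1 − (1+r)^−9] / r = A$705,971.57

A$705,971.57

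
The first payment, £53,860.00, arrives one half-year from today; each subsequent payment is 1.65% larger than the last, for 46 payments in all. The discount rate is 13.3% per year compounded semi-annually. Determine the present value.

£958,885.93

Periodic rate r = 0.133/2 per half-year; n is counted in half-years.
Growing ordinary annuity: PV = PMT₁ × [1 − ((1+g)/(1+r))^n] / (r − g) = 53,860 × [1 − ((1+0.0165)/(1+r))^46] / (r − 0.0165) = £958,885.93.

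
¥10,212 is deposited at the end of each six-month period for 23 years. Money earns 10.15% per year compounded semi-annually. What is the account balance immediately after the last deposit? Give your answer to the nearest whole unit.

This is an ordinary annuity: 46 deposits of ¥10,212 at the end of each six-month period.
Periodic rate r = 0.1015/2 per half-year; n is counted in half-years.
FV = PMT × [((1+r)^n − 1)/r] = 10,212 × [(1+r)^46 − 1] / r = ¥1,760,544

¥1,760,544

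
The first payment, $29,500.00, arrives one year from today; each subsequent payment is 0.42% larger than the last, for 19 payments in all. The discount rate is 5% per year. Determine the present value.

$368,082.62

Periodic rate r = 0.05 per year.
Growing ordinary annuity: PV = PMT₁ × [1 − ((1+g)/(1+r))^n] / (r − g) = 29,500 × [1 − ((1+0.0042)/(1+r))^19] / (r − 0.0042) = $368,082.62.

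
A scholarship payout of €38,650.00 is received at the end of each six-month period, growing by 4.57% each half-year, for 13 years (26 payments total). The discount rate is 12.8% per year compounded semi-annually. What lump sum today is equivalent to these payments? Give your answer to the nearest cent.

€766,778.40

Periodic rate r = 0.128/2 per half-year; n is counted in half-years.
Growing ordinary annuity: PV = PMT₁ × [1 − ((1+g)/(1+r))^n] / (r − g) = 38,650 × [1 − ((1+0.0457)/(1+r))^26] / (r − 0.0457) = €766,778.40.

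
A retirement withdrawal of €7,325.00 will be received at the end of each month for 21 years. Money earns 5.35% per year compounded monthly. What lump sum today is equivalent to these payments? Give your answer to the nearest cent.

€1,107,453.39

This is an ordinary annuity: 252 payments of €7,325.00 at the end of each month.
Periodic rate r = 0.0535/12 per month; n is counted in months.
PV = PMT × [(1 − (1+r)^−n)/r] = 7,325 × [1 − (1+r)^−252] / r = €1,107,453.39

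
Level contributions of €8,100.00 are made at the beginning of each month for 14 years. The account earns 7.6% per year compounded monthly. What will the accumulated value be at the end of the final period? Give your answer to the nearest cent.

This is an annuity due: 168 deposits of €8,100.00 at the beginning of each month.
Periodic rate r = 0.076/12 per month; n is counted in months.
FV = PMT × [((1+r)^n − 1)/r] × (1+r) = 8,100 × [(1+r)^168 − 1] / r × (1+r) = €2,430,245.05

€2,430,245.05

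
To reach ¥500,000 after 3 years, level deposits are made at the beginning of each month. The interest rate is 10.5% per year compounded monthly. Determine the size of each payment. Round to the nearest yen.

Level annuity due; solve FV = PMT × [((1+r)^n − 1)/r] × (1+r) for PMT.
Periodic rate r = 0.105/12 per month; n is counted in months.
With n = 36: PMT = 500,000 / ([((1+r)^n − 1)/r] × (1+r)) = ¥11,773

¥11,773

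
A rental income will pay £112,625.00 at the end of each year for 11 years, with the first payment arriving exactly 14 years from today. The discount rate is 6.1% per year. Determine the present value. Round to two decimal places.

£409,280.94

Ordinary annuity of 11 payments, first payment at period 14.
Periodic rate r = 0.061 per year.
The ordinary-annuity PV formula values the stream one period before the first payment (period 13); discount that back 13 periods:
PV₀ = 112,625 × [1 − (1+r)^−11] / r × (1+r)^−13 = £409,280.94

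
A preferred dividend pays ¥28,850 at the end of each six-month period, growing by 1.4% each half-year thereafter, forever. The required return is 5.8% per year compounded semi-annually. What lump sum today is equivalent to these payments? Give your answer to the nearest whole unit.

¥1,923,333

Periodic rate r = 0.058/2 per half-year.
Growing perpetuity (Gordon): PV = PMT₁ / (r − g) = 28,850 / (r − 0.014) = ¥1,923,333.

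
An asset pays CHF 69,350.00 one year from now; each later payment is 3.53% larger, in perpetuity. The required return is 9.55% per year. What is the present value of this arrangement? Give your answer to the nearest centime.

CHF 1,151,993.36

Periodic rate r = 0.0955 per year.
Growing perpetuity (Gordon): PV = PMT₁ / (r − g) = 69,350 / (r − 0.0353) = CHF 1,151,993.36.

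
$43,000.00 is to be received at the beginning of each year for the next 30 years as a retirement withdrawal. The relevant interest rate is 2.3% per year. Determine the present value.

$945,741.62

This is an annuity due: 30 payments of $43,000.00 at the beginning of each year.
Periodic rate r = 0.023 per year.
PV = PMT × [(1 − (1+r)^−n)/r] × (1+r) = 43,000 × [1 − (1+r)^−30] / r × (1+r) = $945,741.62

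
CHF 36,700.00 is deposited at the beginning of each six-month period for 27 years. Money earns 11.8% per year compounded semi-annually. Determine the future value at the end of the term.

CHF 13,898,935.70

This is an annuity due: 54 deposits of CHF 36,700.00 at the beginning of each six-month period.
Periodic rate r = 0.118/2 per half-year; n is counted in half-years.
FV = PMT × [((1+r)^n − 1)/r] × (1+r) = 36,700 × [(1+r)^54 − 1] / r × (1+r) = CHF 13,898,935.70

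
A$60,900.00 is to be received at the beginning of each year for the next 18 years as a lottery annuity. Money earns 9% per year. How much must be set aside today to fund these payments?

A$581,207.15

This is an annuity due: 18 payments of A$60,900.00 at the beginning of each year.
Periodic rate r = 0.09 per year.
PV = PMT × [(1 − (1+r)^−n)/r] × (1+r) = 60,900 × [1 − (1+r)^−18] / r × (1+r) = A$581,207.15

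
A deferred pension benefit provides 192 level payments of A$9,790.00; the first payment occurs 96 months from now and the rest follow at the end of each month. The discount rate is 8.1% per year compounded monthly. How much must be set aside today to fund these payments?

A$555,098.68

Ordinary annuity of 192 payments, first payment at period 96.
Periodic rate r = 0.081/12 per month; n is counted in months.
The ordinary-annuity PV formula values the stream one period before the first payment (period 95); discount that back 95 periods:
PV₀ = 9,790 × [1 − (1+r)^−192] / r × (1+r)^−95 = A$555,098.68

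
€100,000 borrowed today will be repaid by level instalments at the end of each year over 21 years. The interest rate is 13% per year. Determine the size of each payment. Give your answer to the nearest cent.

Level ordinary annuity; solve PV = PMT × [(1 − (1+r)^−n)/r] for PMT.
Periodic rate r = 0.13 per year.
With n = 21: PMT = 100,000 / ([(1 − (1+r)^−n)/r]) = €14,081.43

€14,081.43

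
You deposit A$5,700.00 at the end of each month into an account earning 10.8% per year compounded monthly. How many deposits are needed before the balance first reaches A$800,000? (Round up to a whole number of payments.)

Periodic rate r = 0.108/12 per month; n is counted in months.
Ordinary annuity FV: 800,000 = 5,700 × [((1+r)^n − 1)/r].
(1+r)^n = 1 + 800,000 × r / 5,700, so n = ln(1 + 800,000·r/5,700) / ln(1+r) = 91.16.
Round up to a whole number of payments: n = 92.

92 payments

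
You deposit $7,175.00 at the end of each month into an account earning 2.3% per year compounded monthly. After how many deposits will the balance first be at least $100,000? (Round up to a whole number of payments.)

14 payments

Periodic rate r = 0.023/12 per month; n is counted in months.
Ordinary annuity FV: 100,000 = 7,175 × [((1+r)^n − 1)/r].
(1+r)^n = 1 + 100,000 × r / 7,175, so n = ln(1 + 100,000·r/7,175) / ln(1+r) = 13.77.
Round up to a whole number of payments: n = 14.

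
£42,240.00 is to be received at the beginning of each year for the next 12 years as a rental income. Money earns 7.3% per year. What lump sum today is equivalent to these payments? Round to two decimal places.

£354,304.53

This is an annuity due: 12 payments of £42,240.00 at the beginning of each year.
Periodic rate r = 0.073 per year.
PV = PMT × [(1 − (1+r)^−n)/r] × (1+r) = 42,240 × [1 − (1+r)^−12] / r × (1+r) = £354,304.53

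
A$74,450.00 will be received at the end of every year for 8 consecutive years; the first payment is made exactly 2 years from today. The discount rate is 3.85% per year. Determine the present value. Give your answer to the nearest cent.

Ordinary annuity of 8 payments, first payment at period 2.
Periodic rate r = 0.0385 per year.
The ordinary-annuity PV formula values the stream one period before the first payment (period 1); discount that back 1 periods:
PV₀ = 74,450 × [1 − (1+r)^−8] / r × (1+r)^−1 = A$485,673.76

A$485,673.76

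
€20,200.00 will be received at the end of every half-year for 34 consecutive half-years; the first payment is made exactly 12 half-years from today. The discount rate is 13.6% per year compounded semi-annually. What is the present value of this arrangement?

€128,678.70

Ordinary annuity of 34 payments, first payment at period 12.
Periodic rate r = 0.136/2 per half-year; n is counted in half-years.
The ordinary-annuity PV formula values the stream one period before the first payment (period 11); discount that back 11 periods:
PV₀ = 20,200 × [1 − (1+r)^−34] / r × (1+r)^−11 = €128,678.70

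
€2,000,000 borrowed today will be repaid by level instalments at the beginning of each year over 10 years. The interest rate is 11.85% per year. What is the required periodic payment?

Level annuity due; solve PV = PMT × [(1 − (1+r)^−n)/r] × (1+r) for PMT.
Periodic rate r = 0.1185 per year.
With n = 10: PMT = 2,000,000 / ([(1 − (1+r)^−n)/r] × (1+r)) = €314,526.30

€314,526.30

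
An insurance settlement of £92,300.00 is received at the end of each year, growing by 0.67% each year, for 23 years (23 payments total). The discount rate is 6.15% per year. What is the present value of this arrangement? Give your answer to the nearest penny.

£1,186,612.17

Periodic rate r = 0.0615 per year.
Growing ordinary annuity: PV = PMT₁ × [1 − ((1+g)/(1+r))^n] / (r − g) = 92,300 × [1 − ((1+0.0067)/(1+r))^23] / (r − 0.0067) = £1,186,612.17.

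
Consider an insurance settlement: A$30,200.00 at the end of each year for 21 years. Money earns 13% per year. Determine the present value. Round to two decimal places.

A$214,466.81

This is an ordinary annuity: 21 payments of A$30,200.00 at the end of each year.
Periodic rate r = 0.13 per year.
PV = PMT × [(1 − (1+r)^−n)/r] = 30,200 × [1 − (1+r)^−21] / r = A$214,466.81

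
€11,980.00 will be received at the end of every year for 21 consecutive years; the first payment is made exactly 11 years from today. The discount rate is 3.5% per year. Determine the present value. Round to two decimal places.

€124,827.65

Ordinary annuity of 21 payments, first payment at period 11.
Periodic rate r = 0.035 per year.
The ordinary-annuity PV formula values the stream one period before the first payment (period 10); discount that back 10 periods:
PV₀ = 11,980 × [1 − (1+r)^−21] / r × (1+r)^−10 = €124,827.65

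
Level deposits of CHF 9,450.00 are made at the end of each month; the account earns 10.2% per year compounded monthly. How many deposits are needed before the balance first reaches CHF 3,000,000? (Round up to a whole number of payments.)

Periodic rate r = 0.102/12 per month; n is counted in months.
Ordinary annuity FV: 3,000,000 = 9,450 × [((1+r)^n − 1)/r].
(1+r)^n = 1 + 3,000,000 × r / 9,450, so n = ln(1 + 3,000,000·r/9,450) / ln(1+r) = 154.52.
Round up to a whole number of payments: n = 155.

155 payments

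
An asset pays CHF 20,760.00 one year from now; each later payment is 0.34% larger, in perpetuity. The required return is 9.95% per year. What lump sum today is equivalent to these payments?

CHF 216,024.97

Periodic rate r = 0.0995 per year.
Growing perpetuity (Gordon): PV = PMT₁ / (r − g) = 20,760 / (r − 0.0034) = CHF 216,024.97.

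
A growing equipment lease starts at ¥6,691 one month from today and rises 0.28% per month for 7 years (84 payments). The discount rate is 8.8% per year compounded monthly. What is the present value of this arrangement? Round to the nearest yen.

¥465,477

Periodic rate r = 0.088/12 per month; n is counted in months.
Growing ordinary annuity: PV = PMT₁ × [1 − ((1+g)/(1+r))^n] / (r − g) = 6,691 × [1 − ((1+0.0028)/(1+r))^84] / (r − 0.0028) = ¥465,477.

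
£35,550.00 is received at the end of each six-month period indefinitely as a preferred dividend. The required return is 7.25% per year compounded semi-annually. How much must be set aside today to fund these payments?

Periodic rate r = 0.0725/2 per half-year.
Level perpetuity: PV = PMT / r = 35,550 / (0.0725/2) = £980,689.66.

£980,689.66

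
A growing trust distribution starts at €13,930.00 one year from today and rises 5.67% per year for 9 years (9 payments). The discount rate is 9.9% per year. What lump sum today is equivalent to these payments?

Periodic rate r = 0.099 per year.
Growing ordinary annuity: PV = PMT₁ × [1 − ((1+g)/(1+r))^n] / (r − g) = 13,930 × [1 − ((1+0.0567)/(1+r))^9] / (r − 0.0567) = €98,003.10.

€98,003.10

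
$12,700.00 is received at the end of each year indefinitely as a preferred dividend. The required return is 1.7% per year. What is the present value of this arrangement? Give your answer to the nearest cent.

Periodic rate r = 0.017 per year.
Level perpetuity: PV = PMT / r = 12,700 / (0.017) = $747,058.82.

$747,058.82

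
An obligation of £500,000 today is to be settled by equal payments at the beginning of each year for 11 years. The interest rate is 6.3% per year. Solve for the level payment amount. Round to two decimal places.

Level annuity due; solve PV = PMT × [(1 − (1+r)^−n)/r] × (1+r) for PMT.
Periodic rate r = 0.063 per year.
With n = 11: PMT = 500,000 / ([(1 − (1+r)^−n)/r] × (1+r)) = £60,557.64

£60,557.64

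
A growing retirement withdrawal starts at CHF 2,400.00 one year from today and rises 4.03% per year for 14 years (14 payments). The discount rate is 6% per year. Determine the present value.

CHF 28,139.56

Periodic rate r = 0.06 per year.
Growing ordinary annuity: PV = PMT₁ × [1 − ((1+g)/(1+r))^n] / (r − g) = 2,400 × [1 − ((1+0.0403)/(1+r))^14] / (r − 0.0403) = CHF 28,139.56.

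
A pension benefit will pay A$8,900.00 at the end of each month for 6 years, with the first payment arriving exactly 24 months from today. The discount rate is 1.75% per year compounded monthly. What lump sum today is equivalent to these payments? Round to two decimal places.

A$587,847.96

Ordinary annuity of 72 payments, first payment at period 24.
Periodic rate r = 0.0175/12 per month; n is counted in months.
The ordinary-annuity PV formula values the stream one period before the first payment (period 23); discount that back 23 periods:
PV₀ = 8,900 × [1 − (1+r)^−72] / r × (1+r)^−23 = A$587,847.96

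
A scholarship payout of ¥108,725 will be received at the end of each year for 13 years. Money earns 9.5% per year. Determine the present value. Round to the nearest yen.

¥792,733

This is an ordinary annuity: 13 payments of ¥108,725 at the end of each year.
Periodic rate r = 0.095 per year.
PV = PMT × [(1 − (1+r)^−n)/r] = 108,725 × [1 − (1+r)^−13] / r = ¥792,733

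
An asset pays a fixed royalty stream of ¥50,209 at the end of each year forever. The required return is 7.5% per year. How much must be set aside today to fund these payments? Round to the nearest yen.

Periodic rate r = 0.075 per year.
Level perpetuity: PV = PMT / r = 50,209 / (0.075) = ¥669,453.

¥669,453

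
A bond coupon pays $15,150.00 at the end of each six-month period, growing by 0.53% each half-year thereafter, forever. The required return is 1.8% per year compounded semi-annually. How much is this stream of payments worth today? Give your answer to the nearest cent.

$4,094,594.59

Periodic rate r = 0.018/2 per half-year.
Growing perpetuity (Gordon): PV = PMT₁ / (r − g) = 15,150 / (r − 0.0053) = $4,094,594.59.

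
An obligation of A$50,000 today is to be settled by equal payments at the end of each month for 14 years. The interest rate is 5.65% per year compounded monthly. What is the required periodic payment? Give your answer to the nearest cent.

Level ordinary annuity; solve PV = PMT × [(1 − (1+r)^−n)/r] for PMT.
Periodic rate r = 0.0565/12 per month; n is counted in months.
With n = 168: PMT = 50,000 / ([(1 − (1+r)^−n)/r]) = A$431.35

A$431.35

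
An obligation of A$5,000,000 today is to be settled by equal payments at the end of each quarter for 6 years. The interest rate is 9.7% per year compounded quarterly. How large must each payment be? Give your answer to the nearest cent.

Level ordinary annuity; solve PV = PMT × [(1 − (1+r)^−n)/r] for PMT.
Periodic rate r = 0.097/4 per quarter; n is counted in quarters.
With n = 24: PMT = 5,000,000 / ([(1 − (1+r)^−n)/r]) = A$277,252.97

A$277,252.97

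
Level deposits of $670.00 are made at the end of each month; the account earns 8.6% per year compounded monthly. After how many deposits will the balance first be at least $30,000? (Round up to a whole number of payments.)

Periodic rate r = 0.086/12 per month; n is counted in months.
Ordinary annuity FV: 30,000 = 670 × [((1+r)^n − 1)/r].
(1+r)^n = 1 + 30,000 × r / 670, so n = ln(1 + 30,000·r/670) / ln(1+r) = 38.97.
Round up to a whole number of payments: n = 39.

39 payments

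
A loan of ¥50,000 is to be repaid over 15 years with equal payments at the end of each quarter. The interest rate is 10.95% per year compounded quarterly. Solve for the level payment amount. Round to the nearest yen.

Level ordinary annuity; solve PV = PMT × [(1 − (1+r)^−n)/r] for PMT.
Periodic rate r = 0.1095/4 per quarter; n is counted in quarters.
With n = 60: PMT = 50,000 / ([(1 − (1+r)^−n)/r]) = ¥1,706

¥1,706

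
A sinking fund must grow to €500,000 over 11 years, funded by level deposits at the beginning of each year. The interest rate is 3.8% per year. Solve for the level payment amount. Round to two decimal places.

€36,089.18

Level annuity due; solve FV = PMT × [((1+r)^n − 1)/r] × (1+r) for PMT.
Periodic rate r = 0.038 per year.
With n = 11: PMT = 500,000 / ([((1+r)^n − 1)/r] × (1+r)) = €36,089.18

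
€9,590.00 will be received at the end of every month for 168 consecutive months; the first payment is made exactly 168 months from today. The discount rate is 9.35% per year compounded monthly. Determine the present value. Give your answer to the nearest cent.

Ordinary annuity of 168 payments, first payment at period 168.
Periodic rate r = 0.0935/12 per month; n is counted in months.
The ordinary-annuity PV formula values the stream one period before the first payment (period 167); discount that back 167 periods:
PV₀ = 9,590 × [1 − (1+r)^−168] / r × (1+r)^−167 = €245,313.82

€245,313.82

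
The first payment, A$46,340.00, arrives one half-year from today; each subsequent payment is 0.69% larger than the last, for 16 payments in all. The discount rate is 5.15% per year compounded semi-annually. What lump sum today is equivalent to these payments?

A$631,257.96

Periodic rate r = 0.0515/2 per half-year; n is counted in half-years.
Growing ordinary annuity: PV = PMT₁ × [1 − ((1+g)/(1+r))^n] / (r − g) = 46,340 × [1 − ((1+0.0069)/(1+r))^16] / (r − 0.0069) = A$631,257.96.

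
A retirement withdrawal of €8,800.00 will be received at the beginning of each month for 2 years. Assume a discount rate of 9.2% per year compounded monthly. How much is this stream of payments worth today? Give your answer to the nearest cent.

€193,711.95

This is an annuity due: 24 payments of €8,800.00 at the beginning of each month.
Periodic rate r = 0.092/12 per month; n is counted in months.
PV = PMT × [(1 − (1+r)^−n)/r] × (1+r) = 8,800 × [1 − (1+r)^−24] / r × (1+r) = €193,711.95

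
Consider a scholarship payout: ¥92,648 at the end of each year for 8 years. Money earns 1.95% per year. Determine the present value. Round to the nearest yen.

This is an ordinary annuity: 8 payments of ¥92,648 at the end of each year.
Periodic rate r = 0.0195 per year.
PV = PMT × [(1 − (1+r)^−n)/r] = 92,648 × [1 − (1+r)^−8] / r = ¥680,156

¥680,156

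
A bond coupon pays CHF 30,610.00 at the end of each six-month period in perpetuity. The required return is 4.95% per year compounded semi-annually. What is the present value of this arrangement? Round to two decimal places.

Periodic rate r = 0.0495/2 per half-year.
Level perpetuity: PV = PMT / r = 30,610 / (0.0495/2) = CHF 1,236,767.68.

CHF 1,236,767.68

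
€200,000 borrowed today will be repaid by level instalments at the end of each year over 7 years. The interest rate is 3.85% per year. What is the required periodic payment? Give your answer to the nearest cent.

Level ordinary annuity; solve PV = PMT × [(1 − (1+r)^−n)/r] for PMT.
Periodic rate r = 0.0385 per year.
With n = 7: PMT = 200,000 / ([(1 − (1+r)^−n)/r]) = €33,137.45

€33,137.45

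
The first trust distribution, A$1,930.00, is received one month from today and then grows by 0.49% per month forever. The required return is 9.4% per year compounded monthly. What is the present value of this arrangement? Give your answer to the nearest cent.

Periodic rate r = 0.094/12 per month.
Growing perpetuity (Gordon): PV = PMT₁ / (r − g) = 1,930 / (r − 0.0049) = A$657,954.55.

A$657,954.55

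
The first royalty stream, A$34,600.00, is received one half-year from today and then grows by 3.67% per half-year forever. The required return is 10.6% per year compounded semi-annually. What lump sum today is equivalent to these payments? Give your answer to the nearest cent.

Periodic rate r = 0.106/2 per half-year.
Growing perpetuity (Gordon): PV = PMT₁ / (r − g) = 34,600 / (r − 0.0367) = A$2,122,699.39.

A$2,122,699.39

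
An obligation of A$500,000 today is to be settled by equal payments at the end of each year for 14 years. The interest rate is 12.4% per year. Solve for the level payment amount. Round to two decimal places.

Level ordinary annuity; solve PV = PMT × [(1 − (1+r)^−n)/r] for PMT.
Periodic rate r = 0.124 per year.
With n = 14: PMT = 500,000 / ([(1 − (1+r)^−n)/r]) = A$76,985.90

A$76,985.90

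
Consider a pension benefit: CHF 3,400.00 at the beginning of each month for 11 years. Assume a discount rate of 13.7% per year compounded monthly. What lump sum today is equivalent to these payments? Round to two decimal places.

CHF 233,897.72

This is an annuity due: 132 payments of CHF 3,400.00 at the beginning of each month.
Periodic rate r = 0.137/12 per month; n is counted in months.
PV = PMT × [(1 − (1+r)^−n)/r] × (1+r) = 3,400 × [1 − (1+r)^−132] / r × (1+r) = CHF 233,897.72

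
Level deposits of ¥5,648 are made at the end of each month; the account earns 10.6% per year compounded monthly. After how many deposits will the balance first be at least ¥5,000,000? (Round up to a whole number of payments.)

248 payments

Periodic rate r = 0.106/12 per month; n is counted in months.
Ordinary annuity FV: 5,000,000 = 5,648 × [((1+r)^n − 1)/r].
(1+r)^n = 1 + 5,000,000 × r / 5,648, so n = ln(1 + 5,000,000·r/5,648) / ln(1+r) = 247.54.
Round up to a whole number of payments: n = 248.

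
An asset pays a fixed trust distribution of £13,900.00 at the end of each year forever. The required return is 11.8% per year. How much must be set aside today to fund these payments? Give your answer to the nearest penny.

Periodic rate r = 0.118 per year.
Level perpetuity: PV = PMT / r = 13,900 / (0.118) = £117,796.61.

£117,796.61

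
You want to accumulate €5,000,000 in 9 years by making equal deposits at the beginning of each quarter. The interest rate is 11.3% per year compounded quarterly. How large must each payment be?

€79,580.14

Level annuity due; solve FV = PMT × [((1+r)^n − 1)/r] × (1+r) for PMT.
Periodic rate r = 0.113/4 per quarter; n is counted in quarters.
With n = 36: PMT = 5,000,000 / ([((1+r)^n − 1)/r] × (1+r)) = €79,580.14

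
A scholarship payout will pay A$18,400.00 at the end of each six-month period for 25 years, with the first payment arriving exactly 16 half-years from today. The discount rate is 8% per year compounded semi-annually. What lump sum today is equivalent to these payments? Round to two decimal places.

Ordinary annuity of 50 payments, first payment at period 16.
Periodic rate r = 0.08/2 per half-year; n is counted in half-years.
The ordinary-annuity PV formula values the stream one period before the first payment (period 15); discount that back 15 periods:
PV₀ = 18,400 × [1 − (1+r)^−50] / r × (1+r)^−15 = A$219,480.62

A$219,480.62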